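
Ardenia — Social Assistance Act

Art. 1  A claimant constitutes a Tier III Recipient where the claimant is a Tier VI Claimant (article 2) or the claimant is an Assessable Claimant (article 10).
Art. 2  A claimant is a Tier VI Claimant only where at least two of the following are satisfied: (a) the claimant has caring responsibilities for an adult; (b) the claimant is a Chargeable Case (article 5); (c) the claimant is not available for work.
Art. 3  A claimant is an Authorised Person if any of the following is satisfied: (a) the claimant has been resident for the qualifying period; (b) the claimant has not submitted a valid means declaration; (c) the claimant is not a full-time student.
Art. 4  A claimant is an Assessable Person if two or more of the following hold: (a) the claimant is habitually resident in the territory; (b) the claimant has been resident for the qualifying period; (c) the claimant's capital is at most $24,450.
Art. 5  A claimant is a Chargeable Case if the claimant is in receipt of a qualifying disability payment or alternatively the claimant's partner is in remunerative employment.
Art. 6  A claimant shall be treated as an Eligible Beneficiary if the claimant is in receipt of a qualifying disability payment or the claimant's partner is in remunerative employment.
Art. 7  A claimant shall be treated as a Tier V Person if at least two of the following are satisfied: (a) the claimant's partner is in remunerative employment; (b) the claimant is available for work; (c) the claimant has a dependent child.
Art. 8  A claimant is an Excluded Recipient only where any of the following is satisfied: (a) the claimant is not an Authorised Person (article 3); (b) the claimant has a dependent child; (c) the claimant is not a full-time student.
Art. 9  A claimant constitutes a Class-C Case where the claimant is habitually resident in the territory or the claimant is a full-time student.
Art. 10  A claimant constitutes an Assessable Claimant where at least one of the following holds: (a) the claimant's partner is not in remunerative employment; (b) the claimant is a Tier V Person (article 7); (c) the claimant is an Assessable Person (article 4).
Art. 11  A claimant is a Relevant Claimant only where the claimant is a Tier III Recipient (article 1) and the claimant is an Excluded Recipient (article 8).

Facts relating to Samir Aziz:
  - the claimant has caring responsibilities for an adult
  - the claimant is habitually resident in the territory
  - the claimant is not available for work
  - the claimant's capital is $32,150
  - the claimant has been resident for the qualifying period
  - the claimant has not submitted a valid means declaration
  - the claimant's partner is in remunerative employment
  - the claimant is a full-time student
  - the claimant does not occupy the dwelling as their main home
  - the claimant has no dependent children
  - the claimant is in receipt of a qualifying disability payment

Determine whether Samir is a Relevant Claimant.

No

Under article 5: the claimant is in receipt of a qualifying disability payment? yes; or the claimant's partner is in remunerative employment? yes. So the claimant is a Chargeable Case.
Under article 2: the claimant has caring responsibilities for an adult? yes; Chargeable Case (article 5)? yes; the claimant is not available for work? yes — 3 of 3 hold (need ≥2) → satisfied.
Under article 7: the claimant's partner is in remunerative employment? yes; the claimant is available for work? no; the claimant has a dependent child? no — 1 of 3 hold (need ≥2) → not satisfied.
Under article 4: the claimant is habitually resident in the territory? yes; the claimant has been resident for the qualifying period? yes; claimant's capital: $32,150 ≤ $24,450? no — 2 of 3 hold (need ≥2) → satisfied.
Under article 10: the claimant's partner is not in remunerative employment? no; or Tier V Person (article 7)? no; or Assessable Person (article 4)? yes. So the claimant is an Assessable Claimant.
Under article 1: Tier VI Claimant (article 2)? yes; or Assessable Claimant (article 10)? yes. So the claimant is a Tier III Recipient.
Under article 3: the claimant has been resident for the qualifying period? yes; or the claimant has not submitted a valid means declaration? yes; or the claimant is not a full-time student? no. So the claimant is an Authorised Person.
Under article 8: not an Authorised Person (article 3)? no; or the claimant has a dependent child? no; or the claimant is not a full-time student? no. So the claimant is not an Excluded Recipient.
Under article 11: Tier III Recipient (article 1)? yes; and Excluded Recipient (article 8)? no. So the claimant is not a Relevant Claimant.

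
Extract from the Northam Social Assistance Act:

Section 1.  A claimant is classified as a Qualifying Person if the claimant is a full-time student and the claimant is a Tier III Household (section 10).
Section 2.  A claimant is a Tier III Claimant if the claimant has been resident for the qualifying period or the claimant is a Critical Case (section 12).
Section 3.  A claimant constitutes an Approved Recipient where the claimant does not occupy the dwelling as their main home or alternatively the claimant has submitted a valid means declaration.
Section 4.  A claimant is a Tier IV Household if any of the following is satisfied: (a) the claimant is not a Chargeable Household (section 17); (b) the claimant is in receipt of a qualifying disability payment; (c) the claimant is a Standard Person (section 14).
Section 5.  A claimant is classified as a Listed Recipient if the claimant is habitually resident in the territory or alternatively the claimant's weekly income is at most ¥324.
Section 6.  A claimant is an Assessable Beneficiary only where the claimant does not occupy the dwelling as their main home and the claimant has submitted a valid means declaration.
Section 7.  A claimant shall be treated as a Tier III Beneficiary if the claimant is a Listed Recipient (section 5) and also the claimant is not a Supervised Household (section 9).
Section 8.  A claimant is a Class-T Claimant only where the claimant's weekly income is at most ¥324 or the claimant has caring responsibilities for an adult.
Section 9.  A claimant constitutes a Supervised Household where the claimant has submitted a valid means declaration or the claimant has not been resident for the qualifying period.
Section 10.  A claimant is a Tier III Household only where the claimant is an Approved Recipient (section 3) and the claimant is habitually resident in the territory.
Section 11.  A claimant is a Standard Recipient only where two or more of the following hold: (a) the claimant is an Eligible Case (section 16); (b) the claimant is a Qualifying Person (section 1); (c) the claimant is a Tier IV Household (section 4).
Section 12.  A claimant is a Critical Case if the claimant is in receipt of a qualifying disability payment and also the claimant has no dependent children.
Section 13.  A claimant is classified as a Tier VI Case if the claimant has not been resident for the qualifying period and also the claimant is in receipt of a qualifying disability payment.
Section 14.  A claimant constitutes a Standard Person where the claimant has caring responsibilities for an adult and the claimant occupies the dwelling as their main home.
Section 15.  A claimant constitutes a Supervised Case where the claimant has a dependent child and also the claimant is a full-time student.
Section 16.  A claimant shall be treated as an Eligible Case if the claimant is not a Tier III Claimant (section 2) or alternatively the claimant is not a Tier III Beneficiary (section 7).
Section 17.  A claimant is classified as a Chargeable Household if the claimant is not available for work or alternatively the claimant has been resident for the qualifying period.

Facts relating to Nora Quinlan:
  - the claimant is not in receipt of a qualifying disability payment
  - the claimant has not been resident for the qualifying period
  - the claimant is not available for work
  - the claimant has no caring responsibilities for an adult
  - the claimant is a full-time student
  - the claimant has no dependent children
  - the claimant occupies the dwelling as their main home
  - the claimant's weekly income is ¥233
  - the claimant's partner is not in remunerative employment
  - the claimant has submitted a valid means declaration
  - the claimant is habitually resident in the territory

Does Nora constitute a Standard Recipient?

Yes

section 12 — Critical Case: [the claimant is in receipt of a qualifying disability payment? no] AND [the claimant has no dependent children? yes] → not satisfied.
section 2 — Tier III Claimant: [the claimant has been resident for the qualifying period? no] OR [Critical Case (section 12)? no] → not satisfied.
section 5 — Listed Recipient: [the claimant is habitually resident in the territory? yes] OR [claimant's weekly income: ¥233 ≤ ¥324? yes] → satisfied.
section 9 — Supervised Household: [the claimant has submitted a valid means declaration? yes] OR [the claimant has not been resident for the qualifying period? yes] → satisfied.
section 7 — Tier III Beneficiary: [Listed Recipient (section 5)? yes] AND [not a Supervised Household (section 9)? no] → not satisfied.
section 16 — Eligible Case: [not a Tier III Claimant (section 2)? yes] OR [not a Tier III Beneficiary (section 7)? yes] → satisfied.
section 3 — Approved Recipient: [the claimant does not occupy the dwelling as their main home? no] OR [the claimant has submitted a valid means declaration? yes] → satisfied.
section 10 — Tier III Household: [Approved Recipient (section 3)? yes] AND [the claimant is habitually resident in the territory? yes] → satisfied.
section 1 — Qualifying Person: [the claimant is a full-time student? yes] AND [Tier III Household (section 10)? yes] → satisfied.
section 17 — Chargeable Household: [the claimant is not available for work? yes] OR [the claimant has been resident for the qualifying period? no] → satisfied.
section 14 — Standard Person: [the claimant has caring responsibilities for an adult? no] AND [the claimant occupies the dwelling as their main home? yes] → not satisfied.
section 4 — Tier IV Household: [not a Chargeable Household (section 17)? no] OR [the claimant is in receipt of a qualifying disability payment? no] OR [Standard Person (section 14)? no] → not satisfied.
section 11 — Standard Recipient: Eligible Case (section 16)? yes; Qualifying Person (section 1)? yes; Tier IV Household (section 4)? no — 2 of 3 hold (need ≥2) → satisfied.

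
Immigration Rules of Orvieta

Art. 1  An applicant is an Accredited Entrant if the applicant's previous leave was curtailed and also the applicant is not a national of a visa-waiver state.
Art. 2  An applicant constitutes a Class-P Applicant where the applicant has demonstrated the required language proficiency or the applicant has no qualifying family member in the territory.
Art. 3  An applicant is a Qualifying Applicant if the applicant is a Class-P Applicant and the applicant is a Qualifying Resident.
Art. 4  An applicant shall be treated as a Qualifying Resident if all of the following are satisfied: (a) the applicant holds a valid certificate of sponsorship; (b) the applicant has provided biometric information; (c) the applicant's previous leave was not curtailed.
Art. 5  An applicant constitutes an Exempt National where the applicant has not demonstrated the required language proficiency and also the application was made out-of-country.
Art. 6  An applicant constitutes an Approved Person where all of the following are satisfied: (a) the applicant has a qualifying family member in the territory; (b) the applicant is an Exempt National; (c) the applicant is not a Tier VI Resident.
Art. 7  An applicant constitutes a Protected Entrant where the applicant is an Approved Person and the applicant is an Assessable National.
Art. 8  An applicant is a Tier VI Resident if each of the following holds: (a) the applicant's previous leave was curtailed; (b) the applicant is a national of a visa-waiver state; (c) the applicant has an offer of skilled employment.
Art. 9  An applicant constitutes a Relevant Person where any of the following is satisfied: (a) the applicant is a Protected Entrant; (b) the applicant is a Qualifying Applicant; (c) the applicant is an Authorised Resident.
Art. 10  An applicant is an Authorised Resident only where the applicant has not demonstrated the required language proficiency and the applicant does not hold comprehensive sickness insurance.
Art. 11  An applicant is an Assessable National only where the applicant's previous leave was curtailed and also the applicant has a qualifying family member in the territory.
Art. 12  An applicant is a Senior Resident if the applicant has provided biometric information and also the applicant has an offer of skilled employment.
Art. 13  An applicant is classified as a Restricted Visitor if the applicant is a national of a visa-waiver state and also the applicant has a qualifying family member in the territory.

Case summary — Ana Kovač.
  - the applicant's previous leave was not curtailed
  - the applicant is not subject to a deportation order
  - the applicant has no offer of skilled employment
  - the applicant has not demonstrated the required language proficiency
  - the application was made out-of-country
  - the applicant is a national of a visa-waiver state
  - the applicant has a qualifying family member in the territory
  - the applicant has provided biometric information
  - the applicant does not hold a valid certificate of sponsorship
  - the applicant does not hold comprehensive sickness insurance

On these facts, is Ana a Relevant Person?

Yes

article 5 — Exempt National: [the applicant has not demonstrated the required language proficiency? yes] AND [the application was made out-of-country? yes] → satisfied.
article 8 — Tier VI Resident: [the applicant's previous leave was curtailed? no] AND [the applicant is a national of a visa-waiver state? yes] AND [the applicant has an offer of skilled employment? no] → not satisfied.
article 6 — Approved Person: [the applicant has a qualifying family member in the territory? yes] AND [Exempt National (article 5)? yes] AND [not a Tier VI Resident (article 8)? yes] → satisfied.
article 11 — Assessable National: [the applicant's previous leave was curtailed? no] AND [the applicant has a qualifying family member in the territory? yes] → not satisfied.
article 7 — Protected Entrant: [Approved Person (article 6)? yes] AND [Assessable National (article 11)? no] → not satisfied.
article 2 — Class-P Applicant: [the applicant has demonstrated the required language proficiency? no] OR [the applicant has no qualifying family member in the territory? no] → not satisfied.
article 4 — Qualifying Resident: [the applicant holds a valid certificate of sponsorship? no] AND [the applicant has provided biometric information? yes] AND [the applicant's previous leave was not curtailed? yes] → not satisfied.
article 3 — Qualifying Applicant: [Class-P Applicant (article 2)? no] AND [Qualifying Resident (article 4)? no] → not satisfied.
article 10 — Authorised Resident: [the applicant has not demonstrated the required language proficiency? yes] AND [the applicant does not hold comprehensive sickness insurance? yes] → satisfied.
article 9 — Relevant Person: [Protected Entrant (article 7)? no] OR [Qualifying Applicant (article 3)? no] OR [Authorised Resident (article 10)? yes] → satisfied.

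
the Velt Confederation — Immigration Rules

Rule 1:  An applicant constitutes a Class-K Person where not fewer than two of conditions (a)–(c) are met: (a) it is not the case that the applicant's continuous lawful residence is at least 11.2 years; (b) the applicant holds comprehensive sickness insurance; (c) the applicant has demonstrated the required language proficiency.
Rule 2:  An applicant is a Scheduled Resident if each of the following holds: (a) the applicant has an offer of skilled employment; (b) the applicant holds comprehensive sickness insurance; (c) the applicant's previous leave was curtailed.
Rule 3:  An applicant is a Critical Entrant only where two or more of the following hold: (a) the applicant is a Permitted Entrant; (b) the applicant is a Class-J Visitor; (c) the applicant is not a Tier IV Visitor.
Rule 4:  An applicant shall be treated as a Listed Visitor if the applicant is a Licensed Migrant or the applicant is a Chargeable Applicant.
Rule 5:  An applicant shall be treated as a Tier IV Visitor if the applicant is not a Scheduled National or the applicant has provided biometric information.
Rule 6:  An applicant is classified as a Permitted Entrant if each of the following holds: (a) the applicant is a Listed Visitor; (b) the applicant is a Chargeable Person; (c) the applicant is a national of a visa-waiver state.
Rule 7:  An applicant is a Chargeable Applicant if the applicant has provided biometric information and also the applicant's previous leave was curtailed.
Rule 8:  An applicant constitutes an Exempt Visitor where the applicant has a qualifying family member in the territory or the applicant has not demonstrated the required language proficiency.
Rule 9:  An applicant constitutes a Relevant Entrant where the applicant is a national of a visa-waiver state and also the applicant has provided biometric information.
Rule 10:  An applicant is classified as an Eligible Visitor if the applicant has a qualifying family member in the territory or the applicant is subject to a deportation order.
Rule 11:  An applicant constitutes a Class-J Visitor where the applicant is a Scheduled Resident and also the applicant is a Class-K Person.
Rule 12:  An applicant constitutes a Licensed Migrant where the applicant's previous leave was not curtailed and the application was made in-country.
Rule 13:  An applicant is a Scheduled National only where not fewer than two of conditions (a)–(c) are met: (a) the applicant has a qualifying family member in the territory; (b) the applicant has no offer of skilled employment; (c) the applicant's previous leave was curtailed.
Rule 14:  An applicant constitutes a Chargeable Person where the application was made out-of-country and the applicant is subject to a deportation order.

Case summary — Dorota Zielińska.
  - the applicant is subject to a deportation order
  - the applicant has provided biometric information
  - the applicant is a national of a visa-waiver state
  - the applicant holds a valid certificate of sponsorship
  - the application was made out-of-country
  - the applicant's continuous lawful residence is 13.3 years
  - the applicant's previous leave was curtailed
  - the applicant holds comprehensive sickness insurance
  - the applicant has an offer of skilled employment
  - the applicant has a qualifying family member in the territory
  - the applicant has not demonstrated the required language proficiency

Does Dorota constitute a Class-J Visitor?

No

rule 2 — Scheduled Resident: [the applicant has an offer of skilled employment? yes] AND [the applicant holds comprehensive sickness insurance? yes] AND [the applicant's previous leave was curtailed? yes] → satisfied.
rule 1 — Class-K Person: applicant's continuous lawful residence: 13.3 years ≥ 11.2 years? yes, so negated condition no; the applicant holds comprehensive sickness insurance? yes; the applicant has demonstrated the required language proficiency? no — 1 of 3 hold (need ≥2) → not satisfied.
rule 11 — Class-J Visitor: [Scheduled Resident (rule 2)? yes] AND [Class-K Person (rule 1)? no] → not satisfied.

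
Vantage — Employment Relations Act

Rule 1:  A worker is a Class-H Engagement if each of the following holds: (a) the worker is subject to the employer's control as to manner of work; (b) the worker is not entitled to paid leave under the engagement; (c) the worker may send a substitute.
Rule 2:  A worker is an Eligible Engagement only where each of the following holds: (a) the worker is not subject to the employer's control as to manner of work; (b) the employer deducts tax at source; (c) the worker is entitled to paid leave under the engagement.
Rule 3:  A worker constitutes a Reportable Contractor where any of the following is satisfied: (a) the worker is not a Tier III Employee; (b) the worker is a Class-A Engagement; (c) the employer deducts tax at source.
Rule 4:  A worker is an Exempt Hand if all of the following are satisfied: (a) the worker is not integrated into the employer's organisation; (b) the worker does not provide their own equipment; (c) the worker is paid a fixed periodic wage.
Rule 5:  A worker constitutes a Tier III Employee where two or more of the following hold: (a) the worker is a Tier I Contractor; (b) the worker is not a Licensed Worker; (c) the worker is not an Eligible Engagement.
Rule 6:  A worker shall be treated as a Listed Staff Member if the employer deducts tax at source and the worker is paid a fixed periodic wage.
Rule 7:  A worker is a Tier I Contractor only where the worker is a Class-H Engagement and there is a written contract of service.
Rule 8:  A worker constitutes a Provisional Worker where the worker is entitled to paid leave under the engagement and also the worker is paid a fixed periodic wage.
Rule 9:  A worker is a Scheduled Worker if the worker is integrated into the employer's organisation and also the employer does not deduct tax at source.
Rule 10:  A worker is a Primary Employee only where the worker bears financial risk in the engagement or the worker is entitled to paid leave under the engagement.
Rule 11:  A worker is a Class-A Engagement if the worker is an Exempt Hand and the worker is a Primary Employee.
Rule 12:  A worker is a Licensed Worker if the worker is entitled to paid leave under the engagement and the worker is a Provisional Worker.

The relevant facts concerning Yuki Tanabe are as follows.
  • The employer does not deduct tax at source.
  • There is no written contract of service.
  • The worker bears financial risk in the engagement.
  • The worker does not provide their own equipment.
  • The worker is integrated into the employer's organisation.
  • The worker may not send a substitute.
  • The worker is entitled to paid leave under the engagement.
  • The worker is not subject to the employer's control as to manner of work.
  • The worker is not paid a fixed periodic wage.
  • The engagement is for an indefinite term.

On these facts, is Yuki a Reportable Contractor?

Under rule 1: the worker is subject to the employer's control as to manner of work? no; and the worker is not entitled to paid leave under the engagement? no; and the worker may send a substitute? no. So the worker is not a Class-H Engagement.
Under rule 7: Class-H Engagement (rule 1)? no; and there is a written contract of service? no. So the worker is not a Tier I Contractor.
Under rule 8: the worker is entitled to paid leave under the engagement? yes; and the worker is paid a fixed periodic wage? no. So the worker is not a Provisional Worker.
Under rule 12: the worker is entitled to paid leave under the engagement? yes; and Provisional Worker (rule 8)? no. So the worker is not a Licensed Worker.
Under rule 2: the worker is not subject to the employer's control as to manner of work? yes; and the employer deducts tax at source? no; and the worker is entitled to paid leave under the engagement? yes. So the worker is not an Eligible Engagement.
Under rule 5: Tier I Contractor (rule 7)? no; not a Licensed Worker (rule 12)? yes; not an Eligible Engagement (rule 2)? yes — 2 of 3 hold (need ≥2) → satisfied.
Under rule 4: the worker is not integrated into the employer's organisation? no; and the worker does not provide their own equipment? yes; and the worker is paid a fixed periodic wage? no. So the worker is not an Exempt Hand.
Under rule 10: the worker bears financial risk in the engagement? yes; or the worker is entitled to paid leave under the engagement? yes. So the worker is a Primary Employee.
Under rule 11: Exempt Hand (rule 4)? no; and Primary Employee (rule 10)? yes. So the worker is not a Class-A Engagement.
Under rule 3: not a Tier III Employee (rule 5)? no; or Class-A Engagement (rule 11)? no; or the employer deducts tax at source? no. So the worker is not a Reportable Contractor.

No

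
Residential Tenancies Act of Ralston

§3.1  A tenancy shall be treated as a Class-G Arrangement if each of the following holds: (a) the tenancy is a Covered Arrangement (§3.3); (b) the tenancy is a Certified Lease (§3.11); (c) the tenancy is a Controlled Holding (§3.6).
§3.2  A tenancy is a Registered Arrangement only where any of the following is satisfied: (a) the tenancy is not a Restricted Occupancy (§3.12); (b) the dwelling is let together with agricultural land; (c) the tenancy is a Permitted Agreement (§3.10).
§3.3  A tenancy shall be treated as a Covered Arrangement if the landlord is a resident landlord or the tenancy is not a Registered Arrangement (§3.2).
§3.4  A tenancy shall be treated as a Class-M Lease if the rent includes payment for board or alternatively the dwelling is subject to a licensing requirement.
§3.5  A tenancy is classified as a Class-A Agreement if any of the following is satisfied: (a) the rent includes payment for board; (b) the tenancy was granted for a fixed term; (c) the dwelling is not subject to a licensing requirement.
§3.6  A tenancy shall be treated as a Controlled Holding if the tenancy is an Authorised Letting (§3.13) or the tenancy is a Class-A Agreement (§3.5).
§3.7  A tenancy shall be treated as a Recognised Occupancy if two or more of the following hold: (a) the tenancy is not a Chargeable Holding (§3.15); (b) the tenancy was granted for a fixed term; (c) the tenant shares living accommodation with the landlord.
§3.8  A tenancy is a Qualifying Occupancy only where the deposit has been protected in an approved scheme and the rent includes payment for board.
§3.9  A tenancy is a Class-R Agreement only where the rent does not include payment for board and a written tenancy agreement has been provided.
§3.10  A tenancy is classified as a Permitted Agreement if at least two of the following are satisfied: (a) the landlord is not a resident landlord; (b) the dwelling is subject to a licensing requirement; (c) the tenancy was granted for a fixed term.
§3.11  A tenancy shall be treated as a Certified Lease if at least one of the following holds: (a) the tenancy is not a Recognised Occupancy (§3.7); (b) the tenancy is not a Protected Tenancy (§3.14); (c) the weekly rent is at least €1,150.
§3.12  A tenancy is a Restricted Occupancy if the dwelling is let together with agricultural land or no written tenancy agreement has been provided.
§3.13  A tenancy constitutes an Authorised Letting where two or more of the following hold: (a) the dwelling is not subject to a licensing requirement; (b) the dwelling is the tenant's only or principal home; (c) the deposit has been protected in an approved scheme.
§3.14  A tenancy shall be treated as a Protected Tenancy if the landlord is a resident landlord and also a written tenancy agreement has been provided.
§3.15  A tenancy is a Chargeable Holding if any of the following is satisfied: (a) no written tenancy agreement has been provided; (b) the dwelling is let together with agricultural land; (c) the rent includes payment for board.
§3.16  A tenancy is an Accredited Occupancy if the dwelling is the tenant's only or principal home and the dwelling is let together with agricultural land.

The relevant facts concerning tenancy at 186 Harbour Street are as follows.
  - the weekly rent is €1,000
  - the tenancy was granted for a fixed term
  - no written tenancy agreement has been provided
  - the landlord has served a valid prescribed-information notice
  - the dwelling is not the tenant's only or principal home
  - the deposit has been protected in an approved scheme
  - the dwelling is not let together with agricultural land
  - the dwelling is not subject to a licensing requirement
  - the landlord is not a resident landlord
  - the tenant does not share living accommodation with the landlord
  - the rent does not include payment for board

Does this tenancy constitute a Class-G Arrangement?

Under §3.12: the dwelling is let together with agricultural land? no; or no written tenancy agreement has been provided? yes. So the tenancy is a Restricted Occupancy.
Under §3.10: the landlord is not a resident landlord? yes; the dwelling is subject to a licensing requirement? no; the tenancy was granted for a fixed term? yes — 2 of 3 hold (need ≥2) → satisfied.
Under §3.2: not a Restricted Occupancy (§3.12)? no; or the dwelling is let together with agricultural land? no; or Permitted Agreement (§3.10)? yes. So the tenancy is a Registered Arrangement.
Under §3.3: the landlord is a resident landlord? no; or not a Registered Arrangement (§3.2)? no. So the tenancy is not a Covered Arrangement.
Under §3.15: no written tenancy agreement has been provided? yes; or the dwelling is let together with agricultural land? no; or the rent includes payment for board? no. So the tenancy is a Chargeable Holding.
Under §3.7: not a Chargeable Holding (§3.15)? no; the tenancy was granted for a fixed term? yes; the tenant shares living accommodation with the landlord? no — 1 of 3 hold (need ≥2) → not satisfied.
Under §3.14: the landlord is a resident landlord? no; and a written tenancy agreement has been provided? no. So the tenancy is not a Protected Tenancy.
Under §3.11: not a Recognised Occupancy (§3.7)? yes; or not a Protected Tenancy (§3.14)? yes; or weekly rent: €1,000 ≥ €1,150? no. So the tenancy is a Certified Lease.
Under §3.13: the dwelling is not subject to a licensing requirement? yes; the dwelling is the tenant's only or principal home? no; the deposit has been protected in an approved scheme? yes — 2 of 3 hold (need ≥2) → satisfied.
Under §3.5: the rent includes payment for board? no; or the tenancy was granted for a fixed term? yes; or the dwelling is not subject to a licensing requirement? yes. So the tenancy is a Class-A Agreement.
Under §3.6: Authorised Letting (§3.13)? yes; or Class-A Agreement (§3.5)? yes. So the tenancy is a Controlled Holding.
Under §3.1: Covered Arrangement (§3.3)? no; and Certified Lease (§3.11)? yes; and Controlled Holding (§3.6)? yes. So the tenancy is not a Class-G Arrangement.

No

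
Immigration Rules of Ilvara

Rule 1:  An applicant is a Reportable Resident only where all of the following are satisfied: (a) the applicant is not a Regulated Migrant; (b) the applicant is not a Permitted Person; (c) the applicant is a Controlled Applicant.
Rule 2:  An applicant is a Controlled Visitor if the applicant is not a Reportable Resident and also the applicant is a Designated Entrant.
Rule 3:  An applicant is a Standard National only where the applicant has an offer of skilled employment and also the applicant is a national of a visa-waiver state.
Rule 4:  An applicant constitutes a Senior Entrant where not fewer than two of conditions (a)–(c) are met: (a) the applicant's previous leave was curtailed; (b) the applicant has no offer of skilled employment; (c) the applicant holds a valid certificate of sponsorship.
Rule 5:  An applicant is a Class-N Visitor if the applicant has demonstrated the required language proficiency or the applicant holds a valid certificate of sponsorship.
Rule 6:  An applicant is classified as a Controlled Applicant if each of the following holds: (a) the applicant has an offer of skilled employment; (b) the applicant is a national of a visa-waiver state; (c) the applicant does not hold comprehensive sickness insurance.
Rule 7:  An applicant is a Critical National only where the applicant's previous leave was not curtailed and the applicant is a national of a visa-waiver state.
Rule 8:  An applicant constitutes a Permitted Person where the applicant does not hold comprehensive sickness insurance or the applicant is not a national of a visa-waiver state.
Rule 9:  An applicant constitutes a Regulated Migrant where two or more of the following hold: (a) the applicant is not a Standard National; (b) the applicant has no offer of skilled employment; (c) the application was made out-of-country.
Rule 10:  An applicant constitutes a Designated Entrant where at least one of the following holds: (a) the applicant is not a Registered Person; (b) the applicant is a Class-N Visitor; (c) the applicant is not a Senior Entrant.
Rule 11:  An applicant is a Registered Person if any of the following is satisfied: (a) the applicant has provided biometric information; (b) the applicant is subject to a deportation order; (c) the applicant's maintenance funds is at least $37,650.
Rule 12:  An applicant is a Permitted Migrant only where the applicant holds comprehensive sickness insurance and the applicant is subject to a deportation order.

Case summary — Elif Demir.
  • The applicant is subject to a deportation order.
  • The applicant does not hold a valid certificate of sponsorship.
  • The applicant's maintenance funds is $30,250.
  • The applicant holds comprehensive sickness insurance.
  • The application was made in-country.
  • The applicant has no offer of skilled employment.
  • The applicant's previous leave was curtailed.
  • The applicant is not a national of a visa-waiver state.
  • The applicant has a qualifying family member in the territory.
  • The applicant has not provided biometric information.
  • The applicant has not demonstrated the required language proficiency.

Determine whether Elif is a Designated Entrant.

rule 11 — Registered Person: [the applicant has provided biometric information? no] OR [the applicant is subject to a deportation order? yes] OR [applicant's maintenance funds: $30,250 ≥ $37,650? no] → satisfied.
rule 5 — Class-N Visitor: [the applicant has demonstrated the required language proficiency? no] OR [the applicant holds a valid certificate of sponsorship? no] → not satisfied.
rule 4 — Senior Entrant: the applicant's previous leave was curtailed? yes; the applicant has no offer of skilled employment? yes; the applicant holds a valid certificate of sponsorship? no — 2 of 3 hold (need ≥2) → satisfied.
rule 10 — Designated Entrant: [not a Registered Person (rule 11)? no] OR [Class-N Visitor (rule 5)? no] OR [not a Senior Entrant (rule 4)? no] → not satisfied.

No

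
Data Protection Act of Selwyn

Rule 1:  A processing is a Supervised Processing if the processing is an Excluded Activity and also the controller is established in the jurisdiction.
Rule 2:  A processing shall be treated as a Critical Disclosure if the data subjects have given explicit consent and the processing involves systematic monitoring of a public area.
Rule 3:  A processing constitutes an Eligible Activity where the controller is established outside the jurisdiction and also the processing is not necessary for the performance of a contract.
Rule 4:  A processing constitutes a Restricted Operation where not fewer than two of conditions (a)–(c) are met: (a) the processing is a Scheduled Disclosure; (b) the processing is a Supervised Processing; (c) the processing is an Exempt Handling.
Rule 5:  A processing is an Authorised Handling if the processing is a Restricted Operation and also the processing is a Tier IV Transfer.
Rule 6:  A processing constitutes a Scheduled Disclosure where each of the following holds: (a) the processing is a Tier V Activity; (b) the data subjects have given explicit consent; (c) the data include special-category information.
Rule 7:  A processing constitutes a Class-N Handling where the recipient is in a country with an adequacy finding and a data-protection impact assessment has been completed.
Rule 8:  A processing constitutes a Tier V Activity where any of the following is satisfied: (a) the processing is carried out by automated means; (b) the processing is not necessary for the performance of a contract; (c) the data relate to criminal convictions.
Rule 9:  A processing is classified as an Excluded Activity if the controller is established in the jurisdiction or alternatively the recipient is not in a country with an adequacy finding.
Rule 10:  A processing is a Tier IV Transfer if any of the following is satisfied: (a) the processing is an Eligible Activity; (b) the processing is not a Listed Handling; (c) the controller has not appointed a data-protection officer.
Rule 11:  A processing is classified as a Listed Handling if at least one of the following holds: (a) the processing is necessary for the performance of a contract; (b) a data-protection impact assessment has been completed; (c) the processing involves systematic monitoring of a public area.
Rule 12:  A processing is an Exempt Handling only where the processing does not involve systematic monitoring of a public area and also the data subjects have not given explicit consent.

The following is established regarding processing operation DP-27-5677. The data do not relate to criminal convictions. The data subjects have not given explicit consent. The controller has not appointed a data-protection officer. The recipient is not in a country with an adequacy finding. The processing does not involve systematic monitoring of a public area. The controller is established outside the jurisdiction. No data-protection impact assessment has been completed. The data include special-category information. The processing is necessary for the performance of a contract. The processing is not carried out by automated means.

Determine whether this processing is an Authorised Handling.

rule 8 — Tier V Activity: [the processing is carried out by automated means? no] OR [the processing is not necessary for the performance of a contract? no] OR [the data relate to criminal convictions? no] → not satisfied.
rule 6 — Scheduled Disclosure: [Tier V Activity (rule 8)? no] AND [the data subjects have given explicit consent? no] AND [the data include special-category information? yes] → not satisfied.
rule 9 — Excluded Activity: [the controller is established in the jurisdiction? no] OR [the recipient is not in a country with an adequacy finding? yes] → satisfied.
rule 1 — Supervised Processing: [Excluded Activity (rule 9)? yes] AND [the controller is established in the jurisdiction? no] → not satisfied.
rule 12 — Exempt Handling: [the processing does not involve systematic monitoring of a public area? yes] AND [the data subjects have not given explicit consent? yes] → satisfied.
rule 4 — Restricted Operation: Scheduled Disclosure (rule 6)? no; Supervised Processing (rule 1)? no; Exempt Handling (rule 12)? yes — 1 of 3 hold (need ≥2) → not satisfied.
rule 3 — Eligible Activity: [the controller is established outside the jurisdiction? yes] AND [the processing is not necessary for the performance of a contract? no] → not satisfied.
rule 11 — Listed Handling: [the processing is necessary for the performance of a contract? yes] OR [a data-protection impact assessment has been completed? no] OR [the processing involves systematic monitoring of a public area? no] → satisfied.
rule 10 — Tier IV Transfer: [Eligible Activity (rule 3)? no] OR [not a Listed Handling (rule 11)? no] OR [the controller has not appointed a data-protection officer? yes] → satisfied.
rule 5 — Authorised Handling: [Restricted Operation (rule 4)? no] AND [Tier IV Transfer (rule 10)? yes] → not satisfied.

No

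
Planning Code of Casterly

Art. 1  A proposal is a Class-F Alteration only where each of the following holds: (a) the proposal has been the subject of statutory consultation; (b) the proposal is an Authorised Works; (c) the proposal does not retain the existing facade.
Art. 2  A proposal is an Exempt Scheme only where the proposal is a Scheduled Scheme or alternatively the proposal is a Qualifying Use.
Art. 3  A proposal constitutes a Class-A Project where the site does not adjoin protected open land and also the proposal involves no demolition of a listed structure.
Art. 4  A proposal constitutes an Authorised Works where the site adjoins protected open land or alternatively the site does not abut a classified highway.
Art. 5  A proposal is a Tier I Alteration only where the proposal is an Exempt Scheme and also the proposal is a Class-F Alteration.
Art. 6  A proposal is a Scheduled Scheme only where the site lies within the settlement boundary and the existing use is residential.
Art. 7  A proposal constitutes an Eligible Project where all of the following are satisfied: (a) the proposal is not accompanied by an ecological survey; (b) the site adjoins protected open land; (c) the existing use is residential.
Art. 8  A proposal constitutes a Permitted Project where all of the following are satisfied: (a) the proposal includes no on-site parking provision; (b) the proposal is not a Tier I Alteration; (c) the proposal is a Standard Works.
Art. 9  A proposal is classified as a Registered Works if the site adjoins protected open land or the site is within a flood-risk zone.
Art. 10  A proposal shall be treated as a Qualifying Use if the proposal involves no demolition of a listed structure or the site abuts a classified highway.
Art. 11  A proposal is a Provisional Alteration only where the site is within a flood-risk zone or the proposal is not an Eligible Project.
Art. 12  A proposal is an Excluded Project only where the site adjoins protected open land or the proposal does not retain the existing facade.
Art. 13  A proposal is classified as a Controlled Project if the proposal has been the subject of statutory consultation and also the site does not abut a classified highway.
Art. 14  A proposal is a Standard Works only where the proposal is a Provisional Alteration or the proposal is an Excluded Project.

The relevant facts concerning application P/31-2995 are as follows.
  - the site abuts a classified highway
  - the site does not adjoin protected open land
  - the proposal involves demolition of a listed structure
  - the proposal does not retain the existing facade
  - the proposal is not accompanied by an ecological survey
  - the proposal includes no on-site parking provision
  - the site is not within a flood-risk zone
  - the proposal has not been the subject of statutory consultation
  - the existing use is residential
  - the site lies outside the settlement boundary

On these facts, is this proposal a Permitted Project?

Under article 6: the site lies within the settlement boundary? no; and the existing use is residential? yes. So the proposal is not a Scheduled Scheme.
Under article 10: the proposal involves no demolition of a listed structure? no; or the site abuts a classified highway? yes. So the proposal is a Qualifying Use.
Under article 2: Scheduled Scheme (article 6)? no; or Qualifying Use (article 10)? yes. So the proposal is an Exempt Scheme.
Under article 4: the site adjoins protected open land? no; or the site does not abut a classified highway? no. So the proposal is not an Authorised Works.
Under article 1: the proposal has been the subject of statutory consultation? no; and Authorised Works (article 4)? no; and the proposal does not retain the existing facade? yes. So the proposal is not a Class-F Alteration.
Under article 5: Exempt Scheme (article 2)? yes; and Class-F Alteration (article 1)? no. So the proposal is not a Tier I Alteration.
Under article 7: the proposal is not accompanied by an ecological survey? yes; and the site adjoins protected open land? no; and the existing use is residential? yes. So the proposal is not an Eligible Project.
Under article 11: the site is within a flood-risk zone? no; or not an Eligible Project (article 7)? yes. So the proposal is a Provisional Alteration.
Under article 12: the site adjoins protected open land? no; or the proposal does not retain the existing facade? yes. So the proposal is an Excluded Project.
Under article 14: Provisional Alteration (article 11)? yes; or Excluded Project (article 12)? yes. So the proposal is a Standard Works.
Under article 8: the proposal includes no on-site parking provision? yes; and not a Tier I Alteration (article 5)? yes; and Standard Works (article 14)? yes. So the proposal is a Permitted Project.

Yes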